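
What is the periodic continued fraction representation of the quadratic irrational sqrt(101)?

Write x_i = (sqrt(101) + m_i)/d_i with (m_0, d_0) = (0, 1). a_0 = floor(sqrt(101)) = 10, since 10^2 = 100 <= 101 < 121 = 11^2.
Iterate m_{i+1} = d_i*a_i - m_i, d_{i+1} = (101 - m_{i+1}^2)/d_i, a_{i+1} = floor((a_0 + m_{i+1})/d_{i+1}):
  m_1 = 1*10 - 0 = 10, d_1 = (101 - 10^2)/1 = 1/1 = 1, a_1 = floor((10 + 10)/1) = 20.
  m_2 = 1*20 - 10 = 10, d_2 = (101 - 10^2)/1 = 1/1 = 1: (m_2, d_2) = (m_1, d_1) = (10, 1), so from here the quotient a_1 repeats; the period length is 1.
Hence the expansion of sqrt(101) is a_0 = 10 followed by the repeating block 20 (period 1).

[10; (20)]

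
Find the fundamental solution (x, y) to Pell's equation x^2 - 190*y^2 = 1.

First expand sqrt(190) as a continued fraction. With x_i = (sqrt(190) + m_i)/d_i and (m_0, d_0) = (0, 1): a_0 = floor(sqrt(190)) = 13, since 13^2 = 169 <= 190 < 196 = 14^2.
Iterate m_{i+1} = d_i*a_i - m_i, d_{i+1} = (190 - m_{i+1}^2)/d_i, a_{i+1} = floor((a_0 + m_{i+1})/d_{i+1}):
  m_1 = 1*13 - 0 = 13, d_1 = (190 - 13^2)/1 = 21/1 = 21, a_1 = floor((13 + 13)/21) = 1.
  m_2 = 21*1 - 13 = 8, d_2 = (190 - 8^2)/21 = 126/21 = 6, a_2 = floor((13 + 8)/6) = 3.
  m_3 = 6*3 - 8 = 10, d_3 = (190 - 10^2)/6 = 90/6 = 15, a_3 = floor((13 + 10)/15) = 1.
  m_4 = 15*1 - 10 = 5, d_4 = (190 - 5^2)/15 = 165/15 = 11, a_4 = floor((13 + 5)/11) = 1.
  m_5 = 11*1 - 5 = 6, d_5 = (190 - 6^2)/11 = 154/11 = 14, a_5 = floor((13 + 6)/14) = 1.
  m_6 = 14*1 - 6 = 8, d_6 = (190 - 8^2)/14 = 126/14 = 9, a_6 = floor((13 + 8)/9) = 2.
  m_7 = 9*2 - 8 = 10, d_7 = (190 - 10^2)/9 = 90/9 = 10, a_7 = floor((13 + 10)/10) = 2.
  m_8 = 10*2 - 10 = 10, d_8 = (190 - 10^2)/10 = 90/10 = 9, a_8 = floor((13 + 10)/9) = 2.
  m_9 = 9*2 - 10 = 8, d_9 = (190 - 8^2)/9 = 126/9 = 14, a_9 = floor((13 + 8)/14) = 1.
  m_10 = 14*1 - 8 = 6, d_10 = (190 - 6^2)/14 = 154/14 = 11, a_10 = floor((13 + 6)/11) = 1.
  m_11 = 11*1 - 6 = 5, d_11 = (190 - 5^2)/11 = 165/11 = 15, a_11 = floor((13 + 5)/15) = 1.
  m_12 = 15*1 - 5 = 10, d_12 = (190 - 10^2)/15 = 90/15 = 6, a_12 = floor((13 + 10)/6) = 3.
  m_13 = 6*3 - 10 = 8, d_13 = (190 - 8^2)/6 = 126/6 = 21, a_13 = floor((13 + 8)/21) = 1.
  m_14 = 21*1 - 8 = 13, d_14 = (190 - 13^2)/21 = 21/21 = 1, a_14 = floor((13 + 13)/1) = 26.
  m_15 = 1*26 - 13 = 13, d_15 = (190 - 13^2)/1 = 21/1 = 21: (m_15, d_15) = (m_1, d_1) = (13, 21), so from here the quotients repeat a_1, ..., a_14; the period length is 14.
So sqrt(190) = [13; (1, 3, 1, 1, 1, 2, 2, 2, 1, 1, 1, 3, 1, 26)] with period length k = 14.
k is even, so the fundamental solution of x^2 - 190y^2 = 1 is (p_{k-1}, q_{k-1}) = (p_13, q_13); compute convergents through index 13.
Convergents (p_i = a_i*p_{i-1} + p_{i-2}, q_i = a_i*q_{i-1} + q_{i-2} with p_{-2}=0, p_{-1}=1, q_{-2}=1, q_{-1}=0):
  i=0: a_0=13, p_0 = 13*1 + 0 = 13, q_0 = 13*0 + 1 = 1.
  i=1: a_1=1, p_1 = 1*13 + 1 = 14, q_1 = 1*1 + 0 = 1.
  i=2: a_2=3, p_2 = 3*14 + 13 = 55, q_2 = 3*1 + 1 = 4.
  i=3: a_3=1, p_3 = 1*55 + 14 = 69, q_3 = 1*4 + 1 = 5.
  i=4: a_4=1, p_4 = 1*69 + 55 = 124, q_4 = 1*5 + 4 = 9.
  i=5: a_5=1, p_5 = 1*124 + 69 = 193, q_5 = 1*9 + 5 = 14.
  i=6: a_6=2, p_6 = 2*193 + 124 = 510, q_6 = 2*14 + 9 = 37.
  i=7: a_7=2, p_7 = 2*510 + 193 = 1213, q_7 = 2*37 + 14 = 88.
  i=8: a_8=2, p_8 = 2*1213 + 510 = 2936, q_8 = 2*88 + 37 = 213.
  i=9: a_9=1, p_9 = 1*2936 + 1213 = 4149, q_9 = 1*213 + 88 = 301.
  i=10: a_10=1, p_10 = 1*4149 + 2936 = 7085, q_10 = 1*301 + 213 = 514.
  i=11: a_11=1, p_11 = 1*7085 + 4149 = 11234, q_11 = 1*514 + 301 = 815.
  i=12: a_12=3, p_12 = 3*11234 + 7085 = 40787, q_12 = 3*815 + 514 = 2959.
  i=13: a_13=1, p_13 = 1*40787 + 11234 = 52021, q_13 = 1*2959 + 815 = 3774.
Check: 52021^2 - 190*3774^2 = 2706184441 - 2706184440 = 1, so (x, y) = (52021, 3774) solves the equation, and by the theorem it is the least positive solution.

(x, y) = (52021, 3774)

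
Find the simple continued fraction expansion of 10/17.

[0; 1, 1, 2, 3]

Run the Euclidean algorithm on 10 and 17; the successive quotients are the partial quotients a_0, a_1, ... (each step inverts the fractional part left over by the previous one):
  10 = 0*17 + 10, so a_0 = 0.
  17 = 1*10 + 7, so a_1 = 1.
  10 = 1*7 + 3, so a_2 = 1.
  7 = 2*3 + 1, so a_3 = 2.
  3 = 3*1 + 0, so a_4 = 3.
The remainder reaches 0 after 5 divisions, so the expansion has 5 partial quotients, read off in order.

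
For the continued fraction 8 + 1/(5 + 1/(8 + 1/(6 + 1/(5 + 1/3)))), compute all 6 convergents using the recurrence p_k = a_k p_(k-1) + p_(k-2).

Using the convergent recurrence p_i = a_i*p_{i-1} + p_{i-2}, q_i = a_i*q_{i-1} + q_{i-2} with p_{-2}=0, p_{-1}=1, q_{-2}=1, q_{-1}=0:
  i=0: a_0=8, p_0 = 8*1 + 0 = 8, q_0 = 8*0 + 1 = 1.
  i=1: a_1=5, p_1 = 5*8 + 1 = 41, q_1 = 5*1 + 0 = 5.
  i=2: a_2=8, p_2 = 8*41 + 8 = 336, q_2 = 8*5 + 1 = 41.
  i=3: a_3=6, p_3 = 6*336 + 41 = 2057, q_3 = 6*41 + 5 = 251.
  i=4: a_4=5, p_4 = 5*2057 + 336 = 10621, q_4 = 5*251 + 41 = 1296.
  i=5: a_5=3, p_5 = 3*10621 + 2057 = 33920, q_5 = 3*1296 + 251 = 4139.

8/1, 41/5, 336/41, 2057/251, 10621/1296, 33920/4139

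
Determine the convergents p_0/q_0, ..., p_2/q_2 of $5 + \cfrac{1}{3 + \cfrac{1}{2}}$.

Using the convergent recurrence p_i = a_i*p_{i-1} + p_{i-2}, q_i = a_i*q_{i-1} + q_{i-2} with p_{-2}=0, p_{-1}=1, q_{-2}=1, q_{-1}=0:
  i=0: a_0=5, p_0 = 5*1 + 0 = 5, q_0 = 5*0 + 1 = 1.
  i=1: a_1=3, p_1 = 3*5 + 1 = 16, q_1 = 3*1 + 0 = 3.
  i=2: a_2=2, p_2 = 2*16 + 5 = 37, q_2 = 2*3 + 1 = 7.

5/1, 16/3, 37/7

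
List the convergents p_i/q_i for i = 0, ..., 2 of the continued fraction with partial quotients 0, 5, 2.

Using the convergent recurrence p_i = a_i*p_{i-1} + p_{i-2}, q_i = a_i*q_{i-1} + q_{i-2} with p_{-2}=0, p_{-1}=1, q_{-2}=1, q_{-1}=0:
  i=0: a_0=0, p_0 = 0*1 + 0 = 0, q_0 = 0*0 + 1 = 1.
  i=1: a_1=5, p_1 = 5*0 + 1 = 1, q_1 = 5*1 + 0 = 5.
  i=2: a_2=2, p_2 = 2*1 + 0 = 2, q_2 = 2*5 + 1 = 11.

0/1, 1/5, 2/11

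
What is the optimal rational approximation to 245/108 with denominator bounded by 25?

34/15

Expand x = 245/108 as a continued fraction with the Euclidean algorithm:
  245 = 2*108 + 29, so a_0 = 2.
  108 = 3*29 + 21, so a_1 = 3.
  29 = 1*21 + 8, so a_2 = 1.
  21 = 2*8 + 5, so a_3 = 2.
  8 = 1*5 + 3, so a_4 = 1.
  5 = 1*3 + 2, so a_5 = 1.
  3 = 1*2 + 1, so a_6 = 1.
  2 = 2*1 + 0, so a_7 = 2.
so x = [2; 3, 1, 2, 1, 1, 1, 2].
Convergents (p_i = a_i*p_{i-1} + p_{i-2}, q_i = a_i*q_{i-1} + q_{i-2} with p_{-2}=0, p_{-1}=1, q_{-2}=1, q_{-1}=0), until the denominator exceeds 25:
  i=0: a_0=2, p_0 = 2*1 + 0 = 2, q_0 = 2*0 + 1 = 1.
  i=1: a_1=3, p_1 = 3*2 + 1 = 7, q_1 = 3*1 + 0 = 3.
  i=2: a_2=1, p_2 = 1*7 + 2 = 9, q_2 = 1*3 + 1 = 4.
  i=3: a_3=2, p_3 = 2*9 + 7 = 25, q_3 = 2*4 + 3 = 11.
  i=4: a_4=1, p_4 = 1*25 + 9 = 34, q_4 = 1*11 + 4 = 15.
  i=5: a_5=1, p_5 = 1*34 + 25 = 59, q_5 = 1*15 + 11 = 26.
q_5 = 26 > 25, so the last convergent with denominator <= 25 is p_4/q_4 = 34/15.
The closest fraction with denominator <= 25 is either p_4/q_4 or the intermediate fraction (k*p_4 + p_3)/(k*q_4 + q_3) with the largest k >= 1 whose denominator stays <= 25; these approach x as k grows, and every other convergent or intermediate fraction in range is farther away.
Largest k: floor((25 - q_3)/q_4) = floor((25 - 11)/15) = 0.
Since k = 0, no intermediate fraction beyond p_4/q_4 has denominator <= 25, so the convergent 34/15 is the closest (its error is |245*15 - 34*108|/(108*15) = 3/1620).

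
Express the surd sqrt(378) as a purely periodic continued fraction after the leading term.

[19; (2, 3, 1, 4, 1, 3, 2, 38)]

Write x_i = (sqrt(378) + m_i)/d_i with (m_0, d_0) = (0, 1). a_0 = floor(sqrt(378)) = 19, since 19^2 = 361 <= 378 < 400 = 20^2.
Iterate m_{i+1} = d_i*a_i - m_i, d_{i+1} = (378 - m_{i+1}^2)/d_i, a_{i+1} = floor((a_0 + m_{i+1})/d_{i+1}):
  m_1 = 1*19 - 0 = 19, d_1 = (378 - 19^2)/1 = 17/1 = 17, a_1 = floor((19 + 19)/17) = 2.
  m_2 = 17*2 - 19 = 15, d_2 = (378 - 15^2)/17 = 153/17 = 9, a_2 = floor((19 + 15)/9) = 3.
  m_3 = 9*3 - 15 = 12, d_3 = (378 - 12^2)/9 = 234/9 = 26, a_3 = floor((19 + 12)/26) = 1.
  m_4 = 26*1 - 12 = 14, d_4 = (378 - 14^2)/26 = 182/26 = 7, a_4 = floor((19 + 14)/7) = 4.
  m_5 = 7*4 - 14 = 14, d_5 = (378 - 14^2)/7 = 182/7 = 26, a_5 = floor((19 + 14)/26) = 1.
  m_6 = 26*1 - 14 = 12, d_6 = (378 - 12^2)/26 = 234/26 = 9, a_6 = floor((19 + 12)/9) = 3.
  m_7 = 9*3 - 12 = 15, d_7 = (378 - 15^2)/9 = 153/9 = 17, a_7 = floor((19 + 15)/17) = 2.
  m_8 = 17*2 - 15 = 19, d_8 = (378 - 19^2)/17 = 17/17 = 1, a_8 = floor((19 + 19)/1) = 38.
  m_9 = 1*38 - 19 = 19, d_9 = (378 - 19^2)/1 = 17/1 = 17: (m_9, d_9) = (m_1, d_1) = (19, 17), so from here the quotients repeat a_1, ..., a_8; the period length is 8.
Hence the expansion of sqrt(378) is a_0 = 19 followed by the repeating block 2, 3, 1, 4, 1, 3, 2, 38 (period 8).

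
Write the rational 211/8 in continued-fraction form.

Run the Euclidean algorithm on 211 and 8; the successive quotients are the partial quotients a_0, a_1, ... (each step inverts the fractional part left over by the previous one):
  211 = 26*8 + 3, so a_0 = 26.
  8 = 2*3 + 2, so a_1 = 2.
  3 = 1*2 + 1, so a_2 = 1.
  2 = 2*1 + 0, so a_3 = 2.
The remainder reaches 0 after 4 divisions, so the expansion has 4 partial quotients, read off in order.

[26; 2, 1, 2]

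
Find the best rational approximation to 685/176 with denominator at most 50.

Expand x = 685/176 as a continued fraction with the Euclidean algorithm:
  685 = 3*176 + 157, so a_0 = 3.
  176 = 1*157 + 19, so a_1 = 1.
  157 = 8*19 + 5, so a_2 = 8.
  19 = 3*5 + 4, so a_3 = 3.
  5 = 1*4 + 1, so a_4 = 1.
  4 = 4*1 + 0, so a_5 = 4.
so x = [3; 1, 8, 3, 1, 4].
Convergents (p_i = a_i*p_{i-1} + p_{i-2}, q_i = a_i*q_{i-1} + q_{i-2} with p_{-2}=0, p_{-1}=1, q_{-2}=1, q_{-1}=0), until the denominator exceeds 50:
  i=0: a_0=3, p_0 = 3*1 + 0 = 3, q_0 = 3*0 + 1 = 1.
  i=1: a_1=1, p_1 = 1*3 + 1 = 4, q_1 = 1*1 + 0 = 1.
  i=2: a_2=8, p_2 = 8*4 + 3 = 35, q_2 = 8*1 + 1 = 9.
  i=3: a_3=3, p_3 = 3*35 + 4 = 109, q_3 = 3*9 + 1 = 28.
  i=4: a_4=1, p_4 = 1*109 + 35 = 144, q_4 = 1*28 + 9 = 37.
  i=5: a_5=4, p_5 = 4*144 + 109 = 685, q_5 = 4*37 + 28 = 176.
q_5 = 176 > 50, so the last convergent with denominator <= 50 is p_4/q_4 = 144/37.
The closest fraction with denominator <= 50 is either p_4/q_4 or the intermediate fraction (k*p_4 + p_3)/(k*q_4 + q_3) with the largest k >= 1 whose denominator stays <= 50; these approach x as k grows, and every other convergent or intermediate fraction in range is farther away.
Largest k: floor((50 - q_3)/q_4) = floor((50 - 28)/37) = 0.
Since k = 0, no intermediate fraction beyond p_4/q_4 has denominator <= 50, so the convergent 144/37 is the closest (its error is |685*37 - 144*176|/(176*37) = 1/6512).

144/37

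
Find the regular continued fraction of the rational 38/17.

[2; 4, 4]

Run the Euclidean algorithm on 38 and 17; the successive quotients are the partial quotients a_0, a_1, ... (each step inverts the fractional part left over by the previous one):
  38 = 2*17 + 4, so a_0 = 2.
  17 = 4*4 + 1, so a_1 = 4.
  4 = 4*1 + 0, so a_2 = 4.
The remainder reaches 0 after 3 divisions, so the expansion has 3 partial quotients, read off in order.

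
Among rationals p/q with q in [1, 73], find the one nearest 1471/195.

Expand x = 1471/195 as a continued fraction with the Euclidean algorithm:
  1471 = 7*195 + 106, so a_0 = 7.
  195 = 1*106 + 89, so a_1 = 1.
  106 = 1*89 + 17, so a_2 = 1.
  89 = 5*17 + 4, so a_3 = 5.
  17 = 4*4 + 1, so a_4 = 4.
  4 = 4*1 + 0, so a_5 = 4.
so x = [7; 1, 1, 5, 4, 4].
Convergents (p_i = a_i*p_{i-1} + p_{i-2}, q_i = a_i*q_{i-1} + q_{i-2} with p_{-2}=0, p_{-1}=1, q_{-2}=1, q_{-1}=0), until the denominator exceeds 73:
  i=0: a_0=7, p_0 = 7*1 + 0 = 7, q_0 = 7*0 + 1 = 1.
  i=1: a_1=1, p_1 = 1*7 + 1 = 8, q_1 = 1*1 + 0 = 1.
  i=2: a_2=1, p_2 = 1*8 + 7 = 15, q_2 = 1*1 + 1 = 2.
  i=3: a_3=5, p_3 = 5*15 + 8 = 83, q_3 = 5*2 + 1 = 11.
  i=4: a_4=4, p_4 = 4*83 + 15 = 347, q_4 = 4*11 + 2 = 46.
  i=5: a_5=4, p_5 = 4*347 + 83 = 1471, q_5 = 4*46 + 11 = 195.
q_5 = 195 > 73, so the last convergent with denominator <= 73 is p_4/q_4 = 347/46.
The closest fraction with denominator <= 73 is either p_4/q_4 or the intermediate fraction (k*p_4 + p_3)/(k*q_4 + q_3) with the largest k >= 1 whose denominator stays <= 73; these approach x as k grows, and every other convergent or intermediate fraction in range is farther away.
Largest k: floor((73 - q_3)/q_4) = floor((73 - 11)/46) = 1.
That gives (1*347 + 83)/(1*46 + 11) = 430/57.
Compare the errors: |x - 347/46| = |1471*46 - 347*195|/(195*46) = 1/8970, and |x - 430/57| = |1471*57 - 430*195|/(195*57) = 3/11115.
Cross-multiplying, 1*11115 = 11115 < 26910 = 3*8970, so 1/8970 is smaller: the convergent 347/46 is closer to x than 430/57.

347/46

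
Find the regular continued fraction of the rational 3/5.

Run the Euclidean algorithm on 3 and 5; the successive quotients are the partial quotients a_0, a_1, ... (each step inverts the fractional part left over by the previous one):
  3 = 0*5 + 3, so a_0 = 0.
  5 = 1*3 + 2, so a_1 = 1.
  3 = 1*2 + 1, so a_2 = 1.
  2 = 2*1 + 0, so a_3 = 2.
The remainder reaches 0 after 4 divisions, so the expansion has 4 partial quotients, read off in order.

[0; 1, 1, 2]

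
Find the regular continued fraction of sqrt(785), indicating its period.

[28; (56)]

Write x_i = (sqrt(785) + m_i)/d_i with (m_0, d_0) = (0, 1). a_0 = floor(sqrt(785)) = 28, since 28^2 = 784 <= 785 < 841 = 29^2.
Iterate m_{i+1} = d_i*a_i - m_i, d_{i+1} = (785 - m_{i+1}^2)/d_i, a_{i+1} = floor((a_0 + m_{i+1})/d_{i+1}):
  m_1 = 1*28 - 0 = 28, d_1 = (785 - 28^2)/1 = 1/1 = 1, a_1 = floor((28 + 28)/1) = 56.
  m_2 = 1*56 - 28 = 28, d_2 = (785 - 28^2)/1 = 1/1 = 1: (m_2, d_2) = (m_1, d_1) = (28, 1), so from here the quotient a_1 repeats; the period length is 1.
Hence the expansion of sqrt(785) is a_0 = 28 followed by the repeating block 56 (period 1).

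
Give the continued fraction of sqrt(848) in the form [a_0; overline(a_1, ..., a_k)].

[29; overline(8, 3, 3, 3, 8, 58)]

Write x_i = (sqrt(848) + m_i)/d_i with (m_0, d_0) = (0, 1). a_0 = floor(sqrt(848)) = 29, since 29^2 = 841 <= 848 < 900 = 30^2.
Iterate m_{i+1} = d_i*a_i - m_i, d_{i+1} = (848 - m_{i+1}^2)/d_i, a_{i+1} = floor((a_0 + m_{i+1})/d_{i+1}):
  m_1 = 1*29 - 0 = 29, d_1 = (848 - 29^2)/1 = 7/1 = 7, a_1 = floor((29 + 29)/7) = 8.
  m_2 = 7*8 - 29 = 27, d_2 = (848 - 27^2)/7 = 119/7 = 17, a_2 = floor((29 + 27)/17) = 3.
  m_3 = 17*3 - 27 = 24, d_3 = (848 - 24^2)/17 = 272/17 = 16, a_3 = floor((29 + 24)/16) = 3.
  m_4 = 16*3 - 24 = 24, d_4 = (848 - 24^2)/16 = 272/16 = 17, a_4 = floor((29 + 24)/17) = 3.
  m_5 = 17*3 - 24 = 27, d_5 = (848 - 27^2)/17 = 119/17 = 7, a_5 = floor((29 + 27)/7) = 8.
  m_6 = 7*8 - 27 = 29, d_6 = (848 - 29^2)/7 = 7/7 = 1, a_6 = floor((29 + 29)/1) = 58.
  m_7 = 1*58 - 29 = 29, d_7 = (848 - 29^2)/1 = 7/1 = 7: (m_7, d_7) = (m_1, d_1) = (29, 7), so from here the quotients repeat a_1, ..., a_6; the period length is 6.
Hence the expansion of sqrt(848) is a_0 = 29 followed by the repeating block 8, 3, 3, 3, 8, 58 (period 6).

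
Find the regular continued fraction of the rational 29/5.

[5; 1, 4]

Run the Euclidean algorithm on 29 and 5; the successive quotients are the partial quotients a_0, a_1, ... (each step inverts the fractional part left over by the previous one):
  29 = 5*5 + 4, so a_0 = 5.
  5 = 1*4 + 1, so a_1 = 1.
  4 = 4*1 + 0, so a_2 = 4.
The remainder reaches 0 after 3 divisions, so the expansion has 3 partial quotients, read off in order.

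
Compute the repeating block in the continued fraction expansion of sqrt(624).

Write x_i = (sqrt(624) + m_i)/d_i with (m_0, d_0) = (0, 1). a_0 = floor(sqrt(624)) = 24, since 24^2 = 576 <= 624 < 625 = 25^2.
Iterate m_{i+1} = d_i*a_i - m_i, d_{i+1} = (624 - m_{i+1}^2)/d_i, a_{i+1} = floor((a_0 + m_{i+1})/d_{i+1}):
  m_1 = 1*24 - 0 = 24, d_1 = (624 - 24^2)/1 = 48/1 = 48, a_1 = floor((24 + 24)/48) = 1.
  m_2 = 48*1 - 24 = 24, d_2 = (624 - 24^2)/48 = 48/48 = 1, a_2 = floor((24 + 24)/1) = 48.
  m_3 = 1*48 - 24 = 24, d_3 = (624 - 24^2)/1 = 48/1 = 48: (m_3, d_3) = (m_1, d_1) = (24, 48), so from here the quotients repeat a_1, a_2; the period length is 2.
Hence the expansion of sqrt(624) is a_0 = 24 followed by the repeating block 1, 48 (period 2).

[24; (1, 48)]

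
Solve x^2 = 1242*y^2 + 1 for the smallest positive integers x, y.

First expand sqrt(1242) as a continued fraction. With x_i = (sqrt(1242) + m_i)/d_i and (m_0, d_0) = (0, 1): a_0 = floor(sqrt(1242)) = 35, since 35^2 = 1225 <= 1242 < 1296 = 36^2.
Iterate m_{i+1} = d_i*a_i - m_i, d_{i+1} = (1242 - m_{i+1}^2)/d_i, a_{i+1} = floor((a_0 + m_{i+1})/d_{i+1}):
  m_1 = 1*35 - 0 = 35, d_1 = (1242 - 35^2)/1 = 17/1 = 17, a_1 = floor((35 + 35)/17) = 4.
  m_2 = 17*4 - 35 = 33, d_2 = (1242 - 33^2)/17 = 153/17 = 9, a_2 = floor((35 + 33)/9) = 7.
  m_3 = 9*7 - 33 = 30, d_3 = (1242 - 30^2)/9 = 342/9 = 38, a_3 = floor((35 + 30)/38) = 1.
  m_4 = 38*1 - 30 = 8, d_4 = (1242 - 8^2)/38 = 1178/38 = 31, a_4 = floor((35 + 8)/31) = 1.
  m_5 = 31*1 - 8 = 23, d_5 = (1242 - 23^2)/31 = 713/31 = 23, a_5 = floor((35 + 23)/23) = 2.
  m_6 = 23*2 - 23 = 23, d_6 = (1242 - 23^2)/23 = 713/23 = 31, a_6 = floor((35 + 23)/31) = 1.
  m_7 = 31*1 - 23 = 8, d_7 = (1242 - 8^2)/31 = 1178/31 = 38, a_7 = floor((35 + 8)/38) = 1.
  m_8 = 38*1 - 8 = 30, d_8 = (1242 - 30^2)/38 = 342/38 = 9, a_8 = floor((35 + 30)/9) = 7.
  m_9 = 9*7 - 30 = 33, d_9 = (1242 - 33^2)/9 = 153/9 = 17, a_9 = floor((35 + 33)/17) = 4.
  m_10 = 17*4 - 33 = 35, d_10 = (1242 - 35^2)/17 = 17/17 = 1, a_10 = floor((35 + 35)/1) = 70.
  m_11 = 1*70 - 35 = 35, d_11 = (1242 - 35^2)/1 = 17/1 = 17: (m_11, d_11) = (m_1, d_1) = (35, 17), so from here the quotients repeat a_1, ..., a_10; the period length is 10.
So sqrt(1242) = [35; (4, 7, 1, 1, 2, 1, 1, 7, 4, 70)] with period length k = 10.
k is even, so the fundamental solution of x^2 - 1242y^2 = 1 is (p_{k-1}, q_{k-1}) = (p_9, q_9); compute convergents through index 9.
Convergents (p_i = a_i*p_{i-1} + p_{i-2}, q_i = a_i*q_{i-1} + q_{i-2} with p_{-2}=0, p_{-1}=1, q_{-2}=1, q_{-1}=0):
  i=0: a_0=35, p_0 = 35*1 + 0 = 35, q_0 = 35*0 + 1 = 1.
  i=1: a_1=4, p_1 = 4*35 + 1 = 141, q_1 = 4*1 + 0 = 4.
  i=2: a_2=7, p_2 = 7*141 + 35 = 1022, q_2 = 7*4 + 1 = 29.
  i=3: a_3=1, p_3 = 1*1022 + 141 = 1163, q_3 = 1*29 + 4 = 33.
  i=4: a_4=1, p_4 = 1*1163 + 1022 = 2185, q_4 = 1*33 + 29 = 62.
  i=5: a_5=2, p_5 = 2*2185 + 1163 = 5533, q_5 = 2*62 + 33 = 157.
  i=6: a_6=1, p_6 = 1*5533 + 2185 = 7718, q_6 = 1*157 + 62 = 219.
  i=7: a_7=1, p_7 = 1*7718 + 5533 = 13251, q_7 = 1*219 + 157 = 376.
  i=8: a_8=7, p_8 = 7*13251 + 7718 = 100475, q_8 = 7*376 + 219 = 2851.
  i=9: a_9=4, p_9 = 4*100475 + 13251 = 415151, q_9 = 4*2851 + 376 = 11780.
Check: 415151^2 - 1242*11780^2 = 172350352801 - 172350352800 = 1, so (x, y) = (415151, 11780) solves the equation, and by the theorem it is the least positive solution.

(x, y) = (415151, 11780)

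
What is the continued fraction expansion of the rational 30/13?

[2; 3, 4]

Run the Euclidean algorithm on 30 and 13; the successive quotients are the partial quotients a_0, a_1, ... (each step inverts the fractional part left over by the previous one):
  30 = 2*13 + 4, so a_0 = 2.
  13 = 3*4 + 1, so a_1 = 3.
  4 = 4*1 + 0, so a_2 = 4.
The remainder reaches 0 after 3 divisions, so the expansion has 3 partial quotients, read off in order.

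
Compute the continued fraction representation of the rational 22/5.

[4; 2, 2]

Run the Euclidean algorithm on 22 and 5; the successive quotients are the partial quotients a_0, a_1, ... (each step inverts the fractional part left over by the previous one):
  22 = 4*5 + 2, so a_0 = 4.
  5 = 2*2 + 1, so a_1 = 2.
  2 = 2*1 + 0, so a_2 = 2.
The remainder reaches 0 after 3 divisions, so the expansion has 3 partial quotients, read off in order.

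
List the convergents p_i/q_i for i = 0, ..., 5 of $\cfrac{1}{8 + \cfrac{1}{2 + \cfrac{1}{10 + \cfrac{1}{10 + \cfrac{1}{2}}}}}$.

0/1, 1/8, 2/17, 21/178, 212/1797, 445/3772

Using the convergent recurrence p_i = a_i*p_{i-1} + p_{i-2}, q_i = a_i*q_{i-1} + q_{i-2} with p_{-2}=0, p_{-1}=1, q_{-2}=1, q_{-1}=0:
  i=0: a_0=0, p_0 = 0*1 + 0 = 0, q_0 = 0*0 + 1 = 1.
  i=1: a_1=8, p_1 = 8*0 + 1 = 1, q_1 = 8*1 + 0 = 8.
  i=2: a_2=2, p_2 = 2*1 + 0 = 2, q_2 = 2*8 + 1 = 17.
  i=3: a_3=10, p_3 = 10*2 + 1 = 21, q_3 = 10*17 + 8 = 178.
  i=4: a_4=10, p_4 = 10*21 + 2 = 212, q_4 = 10*178 + 17 = 1797.
  i=5: a_5=2, p_5 = 2*212 + 21 = 445, q_5 = 2*1797 + 178 = 3772.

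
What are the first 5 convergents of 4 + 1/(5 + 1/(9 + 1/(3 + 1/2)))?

Using the convergent recurrence p_i = a_i*p_{i-1} + p_{i-2}, q_i = a_i*q_{i-1} + q_{i-2} with p_{-2}=0, p_{-1}=1, q_{-2}=1, q_{-1}=0:
  i=0: a_0=4, p_0 = 4*1 + 0 = 4, q_0 = 4*0 + 1 = 1.
  i=1: a_1=5, p_1 = 5*4 + 1 = 21, q_1 = 5*1 + 0 = 5.
  i=2: a_2=9, p_2 = 9*21 + 4 = 193, q_2 = 9*5 + 1 = 46.
  i=3: a_3=3, p_3 = 3*193 + 21 = 600, q_3 = 3*46 + 5 = 143.
  i=4: a_4=2, p_4 = 2*600 + 193 = 1393, q_4 = 2*143 + 46 = 332.

4/1, 21/5, 193/46, 600/143, 1393/332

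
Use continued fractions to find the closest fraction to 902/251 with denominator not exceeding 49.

115/32

Expand x = 902/251 as a continued fraction with the Euclidean algorithm:
  902 = 3*251 + 149, so a_0 = 3.
  251 = 1*149 + 102, so a_1 = 1.
  149 = 1*102 + 47, so a_2 = 1.
  102 = 2*47 + 8, so a_3 = 2.
  47 = 5*8 + 7, so a_4 = 5.
  8 = 1*7 + 1, so a_5 = 1.
  7 = 7*1 + 0, so a_6 = 7.
so x = [3; 1, 1, 2, 5, 1, 7].
Convergents (p_i = a_i*p_{i-1} + p_{i-2}, q_i = a_i*q_{i-1} + q_{i-2} with p_{-2}=0, p_{-1}=1, q_{-2}=1, q_{-1}=0), until the denominator exceeds 49:
  i=0: a_0=3, p_0 = 3*1 + 0 = 3, q_0 = 3*0 + 1 = 1.
  i=1: a_1=1, p_1 = 1*3 + 1 = 4, q_1 = 1*1 + 0 = 1.
  i=2: a_2=1, p_2 = 1*4 + 3 = 7, q_2 = 1*1 + 1 = 2.
  i=3: a_3=2, p_3 = 2*7 + 4 = 18, q_3 = 2*2 + 1 = 5.
  i=4: a_4=5, p_4 = 5*18 + 7 = 97, q_4 = 5*5 + 2 = 27.
  i=5: a_5=1, p_5 = 1*97 + 18 = 115, q_5 = 1*27 + 5 = 32.
  i=6: a_6=7, p_6 = 7*115 + 97 = 902, q_6 = 7*32 + 27 = 251.
q_6 = 251 > 49, so the last convergent with denominator <= 49 is p_5/q_5 = 115/32.
The closest fraction with denominator <= 49 is either p_5/q_5 or the intermediate fraction (k*p_5 + p_4)/(k*q_5 + q_4) with the largest k >= 1 whose denominator stays <= 49; these approach x as k grows, and every other convergent or intermediate fraction in range is farther away.
Largest k: floor((49 - q_4)/q_5) = floor((49 - 27)/32) = 0.
Since k = 0, no intermediate fraction beyond p_5/q_5 has denominator <= 49, so the convergent 115/32 is the closest (its error is |902*32 - 115*251|/(251*32) = 1/8032).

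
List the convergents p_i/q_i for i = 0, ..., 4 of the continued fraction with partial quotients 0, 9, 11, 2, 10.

Using the convergent recurrence p_i = a_i*p_{i-1} + p_{i-2}, q_i = a_i*q_{i-1} + q_{i-2} with p_{-2}=0, p_{-1}=1, q_{-2}=1, q_{-1}=0:
  i=0: a_0=0, p_0 = 0*1 + 0 = 0, q_0 = 0*0 + 1 = 1.
  i=1: a_1=9, p_1 = 9*0 + 1 = 1, q_1 = 9*1 + 0 = 9.
  i=2: a_2=11, p_2 = 11*1 + 0 = 11, q_2 = 11*9 + 1 = 100.
  i=3: a_3=2, p_3 = 2*11 + 1 = 23, q_3 = 2*100 + 9 = 209.
  i=4: a_4=10, p_4 = 10*23 + 11 = 241, q_4 = 10*209 + 100 = 2190.

0/1, 1/9, 11/100, 23/209, 241/2190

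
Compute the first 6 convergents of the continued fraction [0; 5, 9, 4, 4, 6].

Using the convergent recurrence p_i = a_i*p_{i-1} + p_{i-2}, q_i = a_i*q_{i-1} + q_{i-2} with p_{-2}=0, p_{-1}=1, q_{-2}=1, q_{-1}=0:
  i=0: a_0=0, p_0 = 0*1 + 0 = 0, q_0 = 0*0 + 1 = 1.
  i=1: a_1=5, p_1 = 5*0 + 1 = 1, q_1 = 5*1 + 0 = 5.
  i=2: a_2=9, p_2 = 9*1 + 0 = 9, q_2 = 9*5 + 1 = 46.
  i=3: a_3=4, p_3 = 4*9 + 1 = 37, q_3 = 4*46 + 5 = 189.
  i=4: a_4=4, p_4 = 4*37 + 9 = 157, q_4 = 4*189 + 46 = 802.
  i=5: a_5=6, p_5 = 6*157 + 37 = 979, q_5 = 6*802 + 189 = 5001.

0/1, 1/5, 9/46, 37/189, 157/802, 979/5001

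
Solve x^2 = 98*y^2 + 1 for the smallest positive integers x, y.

First expand sqrt(98) as a continued fraction. With x_i = (sqrt(98) + m_i)/d_i and (m_0, d_0) = (0, 1): a_0 = floor(sqrt(98)) = 9, since 9^2 = 81 <= 98 < 100 = 10^2.
Iterate m_{i+1} = d_i*a_i - m_i, d_{i+1} = (98 - m_{i+1}^2)/d_i, a_{i+1} = floor((a_0 + m_{i+1})/d_{i+1}):
  m_1 = 1*9 - 0 = 9, d_1 = (98 - 9^2)/1 = 17/1 = 17, a_1 = floor((9 + 9)/17) = 1.
  m_2 = 17*1 - 9 = 8, d_2 = (98 - 8^2)/17 = 34/17 = 2, a_2 = floor((9 + 8)/2) = 8.
  m_3 = 2*8 - 8 = 8, d_3 = (98 - 8^2)/2 = 34/2 = 17, a_3 = floor((9 + 8)/17) = 1.
  m_4 = 17*1 - 8 = 9, d_4 = (98 - 9^2)/17 = 17/17 = 1, a_4 = floor((9 + 9)/1) = 18.
  m_5 = 1*18 - 9 = 9, d_5 = (98 - 9^2)/1 = 17/1 = 17: (m_5, d_5) = (m_1, d_1) = (9, 17), so from here the quotients repeat a_1, ..., a_4; the period length is 4.
So sqrt(98) = [9; (1, 8, 1, 18)] with period length k = 4.
k is even, so the fundamental solution of x^2 - 98y^2 = 1 is (p_{k-1}, q_{k-1}) = (p_3, q_3); compute convergents through index 3.
Convergents (p_i = a_i*p_{i-1} + p_{i-2}, q_i = a_i*q_{i-1} + q_{i-2} with p_{-2}=0, p_{-1}=1, q_{-2}=1, q_{-1}=0):
  i=0: a_0=9, p_0 = 9*1 + 0 = 9, q_0 = 9*0 + 1 = 1.
  i=1: a_1=1, p_1 = 1*9 + 1 = 10, q_1 = 1*1 + 0 = 1.
  i=2: a_2=8, p_2 = 8*10 + 9 = 89, q_2 = 8*1 + 1 = 9.
  i=3: a_3=1, p_3 = 1*89 + 10 = 99, q_3 = 1*9 + 1 = 10.
Check: 99^2 - 98*10^2 = 9801 - 9800 = 1, so (x, y) = (99, 10) solves the equation, and by the theorem it is the least positive solution.

(x, y) = (99, 10)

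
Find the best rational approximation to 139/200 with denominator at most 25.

16/23

Expand x = 139/200 as a continued fraction with the Euclidean algorithm:
  139 = 0*200 + 139, so a_0 = 0.
  200 = 1*139 + 61, so a_1 = 1.
  139 = 2*61 + 17, so a_2 = 2.
  61 = 3*17 + 10, so a_3 = 3.
  17 = 1*10 + 7, so a_4 = 1.
  10 = 1*7 + 3, so a_5 = 1.
  7 = 2*3 + 1, so a_6 = 2.
  3 = 3*1 + 0, so a_7 = 3.
so x = [0; 1, 2, 3, 1, 1, 2, 3].
Convergents (p_i = a_i*p_{i-1} + p_{i-2}, q_i = a_i*q_{i-1} + q_{i-2} with p_{-2}=0, p_{-1}=1, q_{-2}=1, q_{-1}=0), until the denominator exceeds 25:
  i=0: a_0=0, p_0 = 0*1 + 0 = 0, q_0 = 0*0 + 1 = 1.
  i=1: a_1=1, p_1 = 1*0 + 1 = 1, q_1 = 1*1 + 0 = 1.
  i=2: a_2=2, p_2 = 2*1 + 0 = 2, q_2 = 2*1 + 1 = 3.
  i=3: a_3=3, p_3 = 3*2 + 1 = 7, q_3 = 3*3 + 1 = 10.
  i=4: a_4=1, p_4 = 1*7 + 2 = 9, q_4 = 1*10 + 3 = 13.
  i=5: a_5=1, p_5 = 1*9 + 7 = 16, q_5 = 1*13 + 10 = 23.
  i=6: a_6=2, p_6 = 2*16 + 9 = 41, q_6 = 2*23 + 13 = 59.
q_6 = 59 > 25, so the last convergent with denominator <= 25 is p_5/q_5 = 16/23.
The closest fraction with denominator <= 25 is either p_5/q_5 or the intermediate fraction (k*p_5 + p_4)/(k*q_5 + q_4) with the largest k >= 1 whose denominator stays <= 25; these approach x as k grows, and every other convergent or intermediate fraction in range is farther away.
Largest k: floor((25 - q_4)/q_5) = floor((25 - 13)/23) = 0.
Since k = 0, no intermediate fraction beyond p_5/q_5 has denominator <= 25, so the convergent 16/23 is the closest (its error is |139*23 - 16*200|/(200*23) = 3/4600).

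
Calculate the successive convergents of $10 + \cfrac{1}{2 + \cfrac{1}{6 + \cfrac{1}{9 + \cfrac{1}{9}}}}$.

Using the convergent recurrence p_i = a_i*p_{i-1} + p_{i-2}, q_i = a_i*q_{i-1} + q_{i-2} with p_{-2}=0, p_{-1}=1, q_{-2}=1, q_{-1}=0:
  i=0: a_0=10, p_0 = 10*1 + 0 = 10, q_0 = 10*0 + 1 = 1.
  i=1: a_1=2, p_1 = 2*10 + 1 = 21, q_1 = 2*1 + 0 = 2.
  i=2: a_2=6, p_2 = 6*21 + 10 = 136, q_2 = 6*2 + 1 = 13.
  i=3: a_3=9, p_3 = 9*136 + 21 = 1245, q_3 = 9*13 + 2 = 119.
  i=4: a_4=9, p_4 = 9*1245 + 136 = 11341, q_4 = 9*119 + 13 = 1084.

10/1, 21/2, 136/13, 1245/119, 11341/1084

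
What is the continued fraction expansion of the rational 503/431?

[1; 5, 1, 71]

Run the Euclidean algorithm on 503 and 431; the successive quotients are the partial quotients a_0, a_1, ... (each step inverts the fractional part left over by the previous one):
  503 = 1*431 + 72, so a_0 = 1.
  431 = 5*72 + 71, so a_1 = 5.
  72 = 1*71 + 1, so a_2 = 1.
  71 = 71*1 + 0, so a_3 = 71.
The remainder reaches 0 after 4 divisions, so the expansion has 4 partial quotients, read off in order.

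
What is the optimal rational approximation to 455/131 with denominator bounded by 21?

66/19

Expand x = 455/131 as a continued fraction with the Euclidean algorithm:
  455 = 3*131 + 62, so a_0 = 3.
  131 = 2*62 + 7, so a_1 = 2.
  62 = 8*7 + 6, so a_2 = 8.
  7 = 1*6 + 1, so a_3 = 1.
  6 = 6*1 + 0, so a_4 = 6.
so x = [3; 2, 8, 1, 6].
Convergents (p_i = a_i*p_{i-1} + p_{i-2}, q_i = a_i*q_{i-1} + q_{i-2} with p_{-2}=0, p_{-1}=1, q_{-2}=1, q_{-1}=0), until the denominator exceeds 21:
  i=0: a_0=3, p_0 = 3*1 + 0 = 3, q_0 = 3*0 + 1 = 1.
  i=1: a_1=2, p_1 = 2*3 + 1 = 7, q_1 = 2*1 + 0 = 2.
  i=2: a_2=8, p_2 = 8*7 + 3 = 59, q_2 = 8*2 + 1 = 17.
  i=3: a_3=1, p_3 = 1*59 + 7 = 66, q_3 = 1*17 + 2 = 19.
  i=4: a_4=6, p_4 = 6*66 + 59 = 455, q_4 = 6*19 + 17 = 131.
q_4 = 131 > 21, so the last convergent with denominator <= 21 is p_3/q_3 = 66/19.
The closest fraction with denominator <= 21 is either p_3/q_3 or the intermediate fraction (k*p_3 + p_2)/(k*q_3 + q_2) with the largest k >= 1 whose denominator stays <= 21; these approach x as k grows, and every other convergent or intermediate fraction in range is farther away.
Largest k: floor((21 - q_2)/q_3) = floor((21 - 17)/19) = 0.
Since k = 0, no intermediate fraction beyond p_3/q_3 has denominator <= 21, so the convergent 66/19 is the closest (its error is |455*19 - 66*131|/(131*19) = 1/2489).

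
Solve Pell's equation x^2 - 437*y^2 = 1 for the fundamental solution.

First expand sqrt(437) as a continued fraction. With x_i = (sqrt(437) + m_i)/d_i and (m_0, d_0) = (0, 1): a_0 = floor(sqrt(437)) = 20, since 20^2 = 400 <= 437 < 441 = 21^2.
Iterate m_{i+1} = d_i*a_i - m_i, d_{i+1} = (437 - m_{i+1}^2)/d_i, a_{i+1} = floor((a_0 + m_{i+1})/d_{i+1}):
  m_1 = 1*20 - 0 = 20, d_1 = (437 - 20^2)/1 = 37/1 = 37, a_1 = floor((20 + 20)/37) = 1.
  m_2 = 37*1 - 20 = 17, d_2 = (437 - 17^2)/37 = 148/37 = 4, a_2 = floor((20 + 17)/4) = 9.
  m_3 = 4*9 - 17 = 19, d_3 = (437 - 19^2)/4 = 76/4 = 19, a_3 = floor((20 + 19)/19) = 2.
  m_4 = 19*2 - 19 = 19, d_4 = (437 - 19^2)/19 = 76/19 = 4, a_4 = floor((20 + 19)/4) = 9.
  m_5 = 4*9 - 19 = 17, d_5 = (437 - 17^2)/4 = 148/4 = 37, a_5 = floor((20 + 17)/37) = 1.
  m_6 = 37*1 - 17 = 20, d_6 = (437 - 20^2)/37 = 37/37 = 1, a_6 = floor((20 + 20)/1) = 40.
  m_7 = 1*40 - 20 = 20, d_7 = (437 - 20^2)/1 = 37/1 = 37: (m_7, d_7) = (m_1, d_1) = (20, 37), so from here the quotients repeat a_1, ..., a_6; the period length is 6.
So sqrt(437) = [20; (1, 9, 2, 9, 1, 40)] with period length k = 6.
k is even, so the fundamental solution of x^2 - 437y^2 = 1 is (p_{k-1}, q_{k-1}) = (p_5, q_5); compute convergents through index 5.
Convergents (p_i = a_i*p_{i-1} + p_{i-2}, q_i = a_i*q_{i-1} + q_{i-2} with p_{-2}=0, p_{-1}=1, q_{-2}=1, q_{-1}=0):
  i=0: a_0=20, p_0 = 20*1 + 0 = 20, q_0 = 20*0 + 1 = 1.
  i=1: a_1=1, p_1 = 1*20 + 1 = 21, q_1 = 1*1 + 0 = 1.
  i=2: a_2=9, p_2 = 9*21 + 20 = 209, q_2 = 9*1 + 1 = 10.
  i=3: a_3=2, p_3 = 2*209 + 21 = 439, q_3 = 2*10 + 1 = 21.
  i=4: a_4=9, p_4 = 9*439 + 209 = 4160, q_4 = 9*21 + 10 = 199.
  i=5: a_5=1, p_5 = 1*4160 + 439 = 4599, q_5 = 1*199 + 21 = 220.
Check: 4599^2 - 437*220^2 = 21150801 - 21150800 = 1, so (x, y) = (4599, 220) solves the equation, and by the theorem it is the least positive solution.

(x, y) = (4599, 220)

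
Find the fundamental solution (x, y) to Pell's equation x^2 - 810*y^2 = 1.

First expand sqrt(810) as a continued fraction. With x_i = (sqrt(810) + m_i)/d_i and (m_0, d_0) = (0, 1): a_0 = floor(sqrt(810)) = 28, since 28^2 = 784 <= 810 < 841 = 29^2.
Iterate m_{i+1} = d_i*a_i - m_i, d_{i+1} = (810 - m_{i+1}^2)/d_i, a_{i+1} = floor((a_0 + m_{i+1})/d_{i+1}):
  m_1 = 1*28 - 0 = 28, d_1 = (810 - 28^2)/1 = 26/1 = 26, a_1 = floor((28 + 28)/26) = 2.
  m_2 = 26*2 - 28 = 24, d_2 = (810 - 24^2)/26 = 234/26 = 9, a_2 = floor((28 + 24)/9) = 5.
  m_3 = 9*5 - 24 = 21, d_3 = (810 - 21^2)/9 = 369/9 = 41, a_3 = floor((28 + 21)/41) = 1.
  m_4 = 41*1 - 21 = 20, d_4 = (810 - 20^2)/41 = 410/41 = 10, a_4 = floor((28 + 20)/10) = 4.
  m_5 = 10*4 - 20 = 20, d_5 = (810 - 20^2)/10 = 410/10 = 41, a_5 = floor((28 + 20)/41) = 1.
  m_6 = 41*1 - 20 = 21, d_6 = (810 - 21^2)/41 = 369/41 = 9, a_6 = floor((28 + 21)/9) = 5.
  m_7 = 9*5 - 21 = 24, d_7 = (810 - 24^2)/9 = 234/9 = 26, a_7 = floor((28 + 24)/26) = 2.
  m_8 = 26*2 - 24 = 28, d_8 = (810 - 28^2)/26 = 26/26 = 1, a_8 = floor((28 + 28)/1) = 56.
  m_9 = 1*56 - 28 = 28, d_9 = (810 - 28^2)/1 = 26/1 = 26: (m_9, d_9) = (m_1, d_1) = (28, 26), so from here the quotients repeat a_1, ..., a_8; the period length is 8.
So sqrt(810) = [28; (2, 5, 1, 4, 1, 5, 2, 56)] with period length k = 8.
k is even, so the fundamental solution of x^2 - 810y^2 = 1 is (p_{k-1}, q_{k-1}) = (p_7, q_7); compute convergents through index 7.
Convergents (p_i = a_i*p_{i-1} + p_{i-2}, q_i = a_i*q_{i-1} + q_{i-2} with p_{-2}=0, p_{-1}=1, q_{-2}=1, q_{-1}=0):
  i=0: a_0=28, p_0 = 28*1 + 0 = 28, q_0 = 28*0 + 1 = 1.
  i=1: a_1=2, p_1 = 2*28 + 1 = 57, q_1 = 2*1 + 0 = 2.
  i=2: a_2=5, p_2 = 5*57 + 28 = 313, q_2 = 5*2 + 1 = 11.
  i=3: a_3=1, p_3 = 1*313 + 57 = 370, q_3 = 1*11 + 2 = 13.
  i=4: a_4=4, p_4 = 4*370 + 313 = 1793, q_4 = 4*13 + 11 = 63.
  i=5: a_5=1, p_5 = 1*1793 + 370 = 2163, q_5 = 1*63 + 13 = 76.
  i=6: a_6=5, p_6 = 5*2163 + 1793 = 12608, q_6 = 5*76 + 63 = 443.
  i=7: a_7=2, p_7 = 2*12608 + 2163 = 27379, q_7 = 2*443 + 76 = 962.
Check: 27379^2 - 810*962^2 = 749609641 - 749609640 = 1, so (x, y) = (27379, 962) solves the equation, and by the theorem it is the least positive solution.

(x, y) = (27379, 962)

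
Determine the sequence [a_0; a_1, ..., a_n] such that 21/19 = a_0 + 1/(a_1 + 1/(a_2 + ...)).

[1; 9, 2]

Run the Euclidean algorithm on 21 and 19; the successive quotients are the partial quotients a_0, a_1, ... (each step inverts the fractional part left over by the previous one):
  21 = 1*19 + 2, so a_0 = 1.
  19 = 9*2 + 1, so a_1 = 9.
  2 = 2*1 + 0, so a_2 = 2.
The remainder reaches 0 after 3 divisions, so the expansion has 3 partial quotients, read off in order.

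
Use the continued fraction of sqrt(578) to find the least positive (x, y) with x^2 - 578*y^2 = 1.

(x, y) = (577, 24)

First expand sqrt(578) as a continued fraction. With x_i = (sqrt(578) + m_i)/d_i and (m_0, d_0) = (0, 1): a_0 = floor(sqrt(578)) = 24, since 24^2 = 576 <= 578 < 625 = 25^2.
Iterate m_{i+1} = d_i*a_i - m_i, d_{i+1} = (578 - m_{i+1}^2)/d_i, a_{i+1} = floor((a_0 + m_{i+1})/d_{i+1}):
  m_1 = 1*24 - 0 = 24, d_1 = (578 - 24^2)/1 = 2/1 = 2, a_1 = floor((24 + 24)/2) = 24.
  m_2 = 2*24 - 24 = 24, d_2 = (578 - 24^2)/2 = 2/2 = 1, a_2 = floor((24 + 24)/1) = 48.
  m_3 = 1*48 - 24 = 24, d_3 = (578 - 24^2)/1 = 2/1 = 2: (m_3, d_3) = (m_1, d_1) = (24, 2), so from here the quotients repeat a_1, a_2; the period length is 2.
So sqrt(578) = [24; (24, 48)] with period length k = 2.
k is even, so the fundamental solution of x^2 - 578y^2 = 1 is (p_{k-1}, q_{k-1}) = (p_1, q_1); compute convergents through index 1.
Convergents (p_i = a_i*p_{i-1} + p_{i-2}, q_i = a_i*q_{i-1} + q_{i-2} with p_{-2}=0, p_{-1}=1, q_{-2}=1, q_{-1}=0):
  i=0: a_0=24, p_0 = 24*1 + 0 = 24, q_0 = 24*0 + 1 = 1.
  i=1: a_1=24, p_1 = 24*24 + 1 = 577, q_1 = 24*1 + 0 = 24.
Check: 577^2 - 578*24^2 = 332929 - 332928 = 1, so (x, y) = (577, 24) solves the equation, and by the theorem it is the least positive solution.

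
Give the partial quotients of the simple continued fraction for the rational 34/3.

Run the Euclidean algorithm on 34 and 3; the successive quotients are the partial quotients a_0, a_1, ... (each step inverts the fractional part left over by the previous one):
  34 = 11*3 + 1, so a_0 = 11.
  3 = 3*1 + 0, so a_1 = 3.
The remainder reaches 0 after 2 divisions, so the expansion has 2 partial quotients, read off in order.

[11; 3]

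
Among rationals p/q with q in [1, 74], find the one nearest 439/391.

Expand x = 439/391 as a continued fraction with the Euclidean algorithm:
  439 = 1*391 + 48, so a_0 = 1.
  391 = 8*48 + 7, so a_1 = 8.
  48 = 6*7 + 6, so a_2 = 6.
  7 = 1*6 + 1, so a_3 = 1.
  6 = 6*1 + 0, so a_4 = 6.
so x = [1; 8, 6, 1, 6].
Convergents (p_i = a_i*p_{i-1} + p_{i-2}, q_i = a_i*q_{i-1} + q_{i-2} with p_{-2}=0, p_{-1}=1, q_{-2}=1, q_{-1}=0), until the denominator exceeds 74:
  i=0: a_0=1, p_0 = 1*1 + 0 = 1, q_0 = 1*0 + 1 = 1.
  i=1: a_1=8, p_1 = 8*1 + 1 = 9, q_1 = 8*1 + 0 = 8.
  i=2: a_2=6, p_2 = 6*9 + 1 = 55, q_2 = 6*8 + 1 = 49.
  i=3: a_3=1, p_3 = 1*55 + 9 = 64, q_3 = 1*49 + 8 = 57.
  i=4: a_4=6, p_4 = 6*64 + 55 = 439, q_4 = 6*57 + 49 = 391.
q_4 = 391 > 74, so the last convergent with denominator <= 74 is p_3/q_3 = 64/57.
The closest fraction with denominator <= 74 is either p_3/q_3 or the intermediate fraction (k*p_3 + p_2)/(k*q_3 + q_2) with the largest k >= 1 whose denominator stays <= 74; these approach x as k grows, and every other convergent or intermediate fraction in range is farther away.
Largest k: floor((74 - q_2)/q_3) = floor((74 - 49)/57) = 0.
Since k = 0, no intermediate fraction beyond p_3/q_3 has denominator <= 74, so the convergent 64/57 is the closest (its error is |439*57 - 64*391|/(391*57) = 1/22287).

64/57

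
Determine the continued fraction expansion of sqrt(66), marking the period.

Write x_i = (sqrt(66) + m_i)/d_i with (m_0, d_0) = (0, 1). a_0 = floor(sqrt(66)) = 8, since 8^2 = 64 <= 66 < 81 = 9^2.
Iterate m_{i+1} = d_i*a_i - m_i, d_{i+1} = (66 - m_{i+1}^2)/d_i, a_{i+1} = floor((a_0 + m_{i+1})/d_{i+1}):
  m_1 = 1*8 - 0 = 8, d_1 = (66 - 8^2)/1 = 2/1 = 2, a_1 = floor((8 + 8)/2) = 8.
  m_2 = 2*8 - 8 = 8, d_2 = (66 - 8^2)/2 = 2/2 = 1, a_2 = floor((8 + 8)/1) = 16.
  m_3 = 1*16 - 8 = 8, d_3 = (66 - 8^2)/1 = 2/1 = 2: (m_3, d_3) = (m_1, d_1) = (8, 2), so from here the quotients repeat a_1, a_2; the period length is 2.
Hence the expansion of sqrt(66) is a_0 = 8 followed by the repeating block 8, 16 (period 2).

[8; (8, 16)]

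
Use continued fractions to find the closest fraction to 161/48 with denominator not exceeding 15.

Expand x = 161/48 as a continued fraction with the Euclidean algorithm:
  161 = 3*48 + 17, so a_0 = 3.
  48 = 2*17 + 14, so a_1 = 2.
  17 = 1*14 + 3, so a_2 = 1.
  14 = 4*3 + 2, so a_3 = 4.
  3 = 1*2 + 1, so a_4 = 1.
  2 = 2*1 + 0, so a_5 = 2.
so x = [3; 2, 1, 4, 1, 2].
Convergents (p_i = a_i*p_{i-1} + p_{i-2}, q_i = a_i*q_{i-1} + q_{i-2} with p_{-2}=0, p_{-1}=1, q_{-2}=1, q_{-1}=0), until the denominator exceeds 15:
  i=0: a_0=3, p_0 = 3*1 + 0 = 3, q_0 = 3*0 + 1 = 1.
  i=1: a_1=2, p_1 = 2*3 + 1 = 7, q_1 = 2*1 + 0 = 2.
  i=2: a_2=1, p_2 = 1*7 + 3 = 10, q_2 = 1*2 + 1 = 3.
  i=3: a_3=4, p_3 = 4*10 + 7 = 47, q_3 = 4*3 + 2 = 14.
  i=4: a_4=1, p_4 = 1*47 + 10 = 57, q_4 = 1*14 + 3 = 17.
q_4 = 17 > 15, so the last convergent with denominator <= 15 is p_3/q_3 = 47/14.
The closest fraction with denominator <= 15 is either p_3/q_3 or the intermediate fraction (k*p_3 + p_2)/(k*q_3 + q_2) with the largest k >= 1 whose denominator stays <= 15; these approach x as k grows, and every other convergent or intermediate fraction in range is farther away.
Largest k: floor((15 - q_2)/q_3) = floor((15 - 3)/14) = 0.
Since k = 0, no intermediate fraction beyond p_3/q_3 has denominator <= 15, so the convergent 47/14 is the closest (its error is |161*14 - 47*48|/(48*14) = 2/672).

47/14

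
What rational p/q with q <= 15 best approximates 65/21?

Expand x = 65/21 as a continued fraction with the Euclidean algorithm:
  65 = 3*21 + 2, so a_0 = 3.
  21 = 10*2 + 1, so a_1 = 10.
  2 = 2*1 + 0, so a_2 = 2.
so x = [3; 10, 2].
Convergents (p_i = a_i*p_{i-1} + p_{i-2}, q_i = a_i*q_{i-1} + q_{i-2} with p_{-2}=0, p_{-1}=1, q_{-2}=1, q_{-1}=0), until the denominator exceeds 15:
  i=0: a_0=3, p_0 = 3*1 + 0 = 3, q_0 = 3*0 + 1 = 1.
  i=1: a_1=10, p_1 = 10*3 + 1 = 31, q_1 = 10*1 + 0 = 10.
  i=2: a_2=2, p_2 = 2*31 + 3 = 65, q_2 = 2*10 + 1 = 21.
q_2 = 21 > 15, so the last convergent with denominator <= 15 is p_1/q_1 = 31/10.
The closest fraction with denominator <= 15 is either p_1/q_1 or the intermediate fraction (k*p_1 + p_0)/(k*q_1 + q_0) with the largest k >= 1 whose denominator stays <= 15; these approach x as k grows, and every other convergent or intermediate fraction in range is farther away.
Largest k: floor((15 - q_0)/q_1) = floor((15 - 1)/10) = 1.
That gives (1*31 + 3)/(1*10 + 1) = 34/11.
Compare the errors: |x - 31/10| = |65*10 - 31*21|/(21*10) = 1/210, and |x - 34/11| = |65*11 - 34*21|/(21*11) = 1/231.
Cross-multiplying, 1*210 = 210 < 231 = 1*231, so 1/231 is smaller: the intermediate fraction 34/11 is closer to x than 31/10.

34/11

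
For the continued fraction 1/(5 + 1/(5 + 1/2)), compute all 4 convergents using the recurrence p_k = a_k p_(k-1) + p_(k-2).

0/1, 1/5, 5/26, 11/57

Using the convergent recurrence p_i = a_i*p_{i-1} + p_{i-2}, q_i = a_i*q_{i-1} + q_{i-2} with p_{-2}=0, p_{-1}=1, q_{-2}=1, q_{-1}=0:
  i=0: a_0=0, p_0 = 0*1 + 0 = 0, q_0 = 0*0 + 1 = 1.
  i=1: a_1=5, p_1 = 5*0 + 1 = 1, q_1 = 5*1 + 0 = 5.
  i=2: a_2=5, p_2 = 5*1 + 0 = 5, q_2 = 5*5 + 1 = 26.
  i=3: a_3=2, p_3 = 2*5 + 1 = 11, q_3 = 2*26 + 5 = 57.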